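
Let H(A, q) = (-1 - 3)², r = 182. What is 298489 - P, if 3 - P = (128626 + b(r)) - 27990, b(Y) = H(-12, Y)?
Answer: 399138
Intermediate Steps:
H(A, q) = 16 (H(A, q) = (-4)² = 16)
b(Y) = 16
P = -100649 (P = 3 - ((128626 + 16) - 27990) = 3 - (128642 - 27990) = 3 - 1*100652 = 3 - 100652 = -100649)
298489 - P = 298489 - 1*(-100649) = 298489 + 100649 = 399138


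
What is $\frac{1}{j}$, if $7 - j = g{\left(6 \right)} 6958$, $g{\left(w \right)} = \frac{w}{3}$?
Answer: $- \frac{1}{13909} \approx -7.1896 \cdot 10^{-5}$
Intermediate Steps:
$g{\left(w \right)} = \frac{w}{3}$ ($g{\left(w \right)} = w \frac{1}{3} = \frac{w}{3}$)
$j = -13909$ ($j = 7 - \frac{1}{3} \cdot 6 \cdot 6958 = 7 - 2 \cdot 6958 = 7 - 13916 = -13909$)
$\frac{1}{j} = \frac{1}{-13909} = - \frac{1}{13909}$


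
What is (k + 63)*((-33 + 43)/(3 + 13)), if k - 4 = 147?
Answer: 535/4 ≈ 133.75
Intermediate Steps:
k = 151 (k = 4 + 147 = 151)
(k + 63)*((-33 + 43)/(3 + 13)) = (151 + 63)*((-33 + 43)/(3 + 13)) = 214*(10/16) = 214*(10*(1/16)) = 214*(5/8) = 535/4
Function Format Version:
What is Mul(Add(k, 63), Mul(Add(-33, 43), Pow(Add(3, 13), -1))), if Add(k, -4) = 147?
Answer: Rational(535, 4) ≈ 133.75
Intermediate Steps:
k = 151 (k = Add(4, 147) = 151)
Mul(Add(k, 63), Mul(Add(-33, 43), Pow(Add(3, 13), -1))) = Mul(Add(151, 63), Mul(Add(-33, 43), Pow(Add(3, 13), -1))) = Mul(214, Mul(10, Pow(16, -1))) = Mul(214, Mul(10, Rational(1, 16))) = Mul(214, Rational(5, 8)) = Rational(535, 4)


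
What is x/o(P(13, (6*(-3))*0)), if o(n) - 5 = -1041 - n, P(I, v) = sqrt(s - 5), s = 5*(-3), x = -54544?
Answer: 14126896/268329 - 27272*I*sqrt(5)/268329 ≈ 52.648 - 0.22727*I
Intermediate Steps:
s = -15
P(I, v) = 2*I*sqrt(5) (P(I, v) = sqrt(-15 - 5) = sqrt(-20) = 2*I*sqrt(5))
o(n) = -1036 - n (o(n) = 5 + (-1041 - n) = -1036 - n)
x/o(P(13, (6*(-3))*0)) = -54544/(-1036 - 2*I*sqrt(5))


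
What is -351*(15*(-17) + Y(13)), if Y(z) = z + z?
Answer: 80379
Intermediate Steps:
Y(z) = 2*z
-351*(15*(-17) + Y(13)) = -351*(15*(-17) + 2*13) = -351*(-255 + 26) = -351*(-229) = 80379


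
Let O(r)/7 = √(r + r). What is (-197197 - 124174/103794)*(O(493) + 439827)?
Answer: -1500395743046764/17299 - 71637963572*√986/51897 ≈ -8.6776e+10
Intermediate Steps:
O(r) = 7*√2*√r (O(r) = 7*√(r + r) = 7*√(2*r) = 7*(√2*√r) = 7*√2*√r)
(-197197 - 124174/103794)*(O(493) + 439827) = (-197197 - 124174/103794)*(7*√2*√493 + 439827) = (-197197 - 124174*1/103794)*(7*√986 + 439827) = (-197197 - 62087/51897)*(439827 + 7*√986) = -10233994796*(439827 + 7*√986)/51897 = -1500395743046764/17299 - 71637963572*√986/51897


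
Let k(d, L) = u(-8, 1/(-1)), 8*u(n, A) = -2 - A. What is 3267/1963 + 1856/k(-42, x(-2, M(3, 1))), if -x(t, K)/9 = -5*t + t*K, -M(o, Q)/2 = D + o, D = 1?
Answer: -29143357/1963 ≈ -14846.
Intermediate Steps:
M(o, Q) = -2 - 2*o (M(o, Q) = -2*(1 + o) = -2 - 2*o)
u(n, A) = -¼ - A/8 (u(n, A) = (-2 - A)/8 = -¼ - A/8)
x(t, K) = 45*t - 9*K*t (x(t, K) = -9*(-5*t + t*K) = -9*(-5*t + K*t) = 45*t - 9*K*t)
k(d, L) = -⅛ (k(d, L) = -¼ - ⅛/(-1) = -¼ - ⅛*(-1) = -¼ + ⅛ = -⅛)
3267/1963 + 1856/k(-42, x(-2, M(3, 1))) = 3267/1963 + 1856/(-⅛) = 3267*(1/1963) + 1856*(-8) = 3267/1963 - 14848 = -29143357/1963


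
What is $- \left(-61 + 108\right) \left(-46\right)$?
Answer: $2162$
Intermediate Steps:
$- \left(-61 + 108\right) \left(-46\right) = - 47 \left(-46\right) = \left(-1\right) \left(-2162\right) = 2162$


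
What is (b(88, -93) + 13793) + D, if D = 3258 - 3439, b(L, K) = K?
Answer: 13519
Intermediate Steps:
D = -181
(b(88, -93) + 13793) + D = (-93 + 13793) - 181 = 13700 - 181 = 13519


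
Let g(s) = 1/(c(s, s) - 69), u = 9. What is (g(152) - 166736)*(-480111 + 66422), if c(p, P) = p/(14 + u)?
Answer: 98981787979087/1435 ≈ 6.8977e+10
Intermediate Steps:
c(p, P) = p/23 (c(p, P) = p/(14 + 9) = p/23)
g(s) = 1/(-69 + s/23) (g(s) = 1/(s/23 - 69) = 1/(-69 + s/23))
(g(152) - 166736)*(-480111 + 66422) = (23/(-1587 + 152) - 166736)*(-480111 + 66422) = (23/(-1435) - 166736)*(-413689) = (23*(-1/1435) - 166736)*(-413689) = (-23/1435 - 166736)*(-413689) = -239266183/1435*(-413689) = 98981787979087/1435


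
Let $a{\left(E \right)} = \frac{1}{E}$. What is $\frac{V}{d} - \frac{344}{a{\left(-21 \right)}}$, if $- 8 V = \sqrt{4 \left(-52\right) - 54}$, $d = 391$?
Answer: $7224 - \frac{i \sqrt{262}}{3128} \approx 7224.0 - 0.0051747 i$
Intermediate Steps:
$V = - \frac{i \sqrt{262}}{8}$ ($V = - \frac{\sqrt{4 \left(-52\right) - 54}}{8} = - \frac{\sqrt{-208 - 54}}{8} = - \frac{\sqrt{-262}}{8} = - \frac{i \sqrt{262}}{8} \approx - 2.0233 i$)
$\frac{V}{d} - \frac{344}{a{\left(-21 \right)}} = \frac{\left(- \frac{1}{8}\right) i \sqrt{262}}{391} - \frac{344}{\frac{1}{-21}} = - \frac{i \sqrt{262}}{8} \cdot \frac{1}{391} - \frac{344}{- \frac{1}{21}} = - \frac{i \sqrt{262}}{3128} - -7224 = - \frac{i \sqrt{262}}{3128} + 7224 = 7224 - \frac{i \sqrt{262}}{3128}$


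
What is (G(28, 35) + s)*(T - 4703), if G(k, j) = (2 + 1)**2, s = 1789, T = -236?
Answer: -8880322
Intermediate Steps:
G(k, j) = 9 (G(k, j) = 3**2 = 9)
(G(28, 35) + s)*(T - 4703) = (9 + 1789)*(-236 - 4703) = 1798*(-4939) = -8880322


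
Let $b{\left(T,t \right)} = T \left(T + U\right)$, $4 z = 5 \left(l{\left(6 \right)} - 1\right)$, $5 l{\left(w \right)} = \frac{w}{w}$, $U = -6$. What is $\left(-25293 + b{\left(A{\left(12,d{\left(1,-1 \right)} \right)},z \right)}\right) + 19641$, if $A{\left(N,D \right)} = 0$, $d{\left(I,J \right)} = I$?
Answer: $-5652$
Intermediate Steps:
$l{\left(w \right)} = \frac{1}{5}$ ($l{\left(w \right)} = \frac{w \frac{1}{w}}{5} = \frac{1}{5} \cdot 1 = \frac{1}{5}$)
$z = -1$ ($z = \frac{5 \left(\frac{1}{5} - 1\right)}{4} = \frac{5 \left(- \frac{4}{5}\right)}{4} = \frac{1}{4} \left(-4\right) = -1$)
$b{\left(T,t \right)} = T \left(-6 + T\right)$ ($b{\left(T,t \right)} = T \left(T - 6\right) = T \left(-6 + T\right)$)
$\left(-25293 + b{\left(A{\left(12,d{\left(1,-1 \right)} \right)},z \right)}\right) + 19641 = \left(-25293 + 0 \left(-6 + 0\right)\right) + 19641 = \left(-25293 + 0 \left(-6\right)\right) + 19641 = \left(-25293 + 0\right) + 19641 = -25293 + 19641 = -5652$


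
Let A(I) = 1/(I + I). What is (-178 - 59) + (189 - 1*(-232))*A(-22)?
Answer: -10849/44 ≈ -246.57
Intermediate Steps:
A(I) = 1/(2*I)
(-178 - 59) + (189 - 1*(-232))*A(-22) = (-178 - 59) + (189 - 1*(-232))*((½)/(-22)) = -237 + (189 + 232)*((½)*(-1/22)) = -237 + 421*(-1/44) = -237 - 421/44 = -10849/44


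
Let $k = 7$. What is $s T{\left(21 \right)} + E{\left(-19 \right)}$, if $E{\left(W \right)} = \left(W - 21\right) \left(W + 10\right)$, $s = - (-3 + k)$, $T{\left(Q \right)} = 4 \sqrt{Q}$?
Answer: $360 - 16 \sqrt{21} \approx 286.68$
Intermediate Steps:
$s = -4$ ($s = - (-3 + 7) = \left(-1\right) 4 = -4$)
$E{\left(W \right)} = \left(-21 + W\right) \left(10 + W\right)$
$s T{\left(21 \right)} + E{\left(-19 \right)} = - 4 \cdot 4 \sqrt{21} - \left(1 - 361\right) = - 16 \sqrt{21} + \left(-210 + 361 + 209\right) = - 16 \sqrt{21} + 360 = 360 - 16 \sqrt{21}$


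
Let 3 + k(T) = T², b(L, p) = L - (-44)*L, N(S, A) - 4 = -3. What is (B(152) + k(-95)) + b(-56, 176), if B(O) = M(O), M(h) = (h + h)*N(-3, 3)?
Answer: 6806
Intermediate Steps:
N(S, A) = 1 (N(S, A) = 4 - 3 = 1)
M(h) = 2*h (M(h) = (h + h)*1 = (2*h)*1 = 2*h)
B(O) = 2*O
b(L, p) = 45*L (b(L, p) = L + 44*L = 45*L)
k(T) = -3 + T²
(B(152) + k(-95)) + b(-56, 176) = (2*152 + (-3 + (-95)²)) + 45*(-56) = (304 + (-3 + 9025)) - 2520 = (304 + 9022) - 2520 = 9326 - 2520 = 6806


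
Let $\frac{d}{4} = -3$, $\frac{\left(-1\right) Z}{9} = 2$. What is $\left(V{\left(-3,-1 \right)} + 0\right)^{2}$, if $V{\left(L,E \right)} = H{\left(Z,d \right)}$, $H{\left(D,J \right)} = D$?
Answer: $324$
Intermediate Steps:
$Z = -18$ ($Z = \left(-9\right) 2 = -18$)
$d = -12$ ($d = 4 \left(-3\right) = -12$)
$V{\left(L,E \right)} = -18$
$\left(V{\left(-3,-1 \right)} + 0\right)^{2} = \left(-18 + 0\right)^{2} = \left(-18\right)^{2} = 324$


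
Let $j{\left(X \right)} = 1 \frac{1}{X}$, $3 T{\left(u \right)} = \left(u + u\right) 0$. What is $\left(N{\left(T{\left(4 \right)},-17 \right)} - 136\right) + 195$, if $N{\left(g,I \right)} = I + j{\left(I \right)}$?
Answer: $\frac{713}{17} \approx 41.941$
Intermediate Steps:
$T{\left(u \right)} = 0$ ($T{\left(u \right)} = \frac{\left(u + u\right) 0}{3} = \frac{2 u 0}{3} = \frac{1}{3} \cdot 0 = 0$)
$j{\left(X \right)} = \frac{1}{X}$
$N{\left(g,I \right)} = I + \frac{1}{I}$
$\left(N{\left(T{\left(4 \right)},-17 \right)} - 136\right) + 195 = \left(\left(-17 + \frac{1}{-17}\right) - 136\right) + 195 = \left(\left(-17 - \frac{1}{17}\right) - 136\right) + 195 = \left(- \frac{290}{17} - 136\right) + 195 = - \frac{2602}{17} + 195 = \frac{713}{17}$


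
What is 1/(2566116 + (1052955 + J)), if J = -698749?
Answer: 1/2920322 ≈ 3.4243e-7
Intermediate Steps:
1/(2566116 + (1052955 + J)) = 1/(2566116 + (1052955 - 698749)) = 1/(2566116 + 354206) = 1/2920322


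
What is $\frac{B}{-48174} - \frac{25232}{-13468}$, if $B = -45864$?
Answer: $\frac{294920}{104377} \approx 2.8255$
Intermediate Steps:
$\frac{B}{-48174} - \frac{25232}{-13468} = - \frac{45864}{-48174} - \frac{25232}{-13468} = \left(-45864\right) \left(- \frac{1}{48174}\right) - - \frac{6308}{3367} = \frac{1092}{1147} + \frac{6308}{3367} = \frac{294920}{104377}$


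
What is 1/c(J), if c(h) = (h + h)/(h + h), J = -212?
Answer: 1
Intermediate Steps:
c(h) = 1 (c(h) = (2*h)/((2*h)) = (2*h)*(1/(2*h)) = 1)
1/c(J) = 1/1 = 1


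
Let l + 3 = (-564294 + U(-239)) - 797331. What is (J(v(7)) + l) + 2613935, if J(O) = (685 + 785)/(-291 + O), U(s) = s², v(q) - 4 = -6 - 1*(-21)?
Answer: 178081473/136 ≈ 1.3094e+6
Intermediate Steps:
v(q) = 19 (v(q) = 4 + (-6 - 1*(-21)) = 4 + (-6 + 21) = 4 + 15 = 19)
J(O) = 1470/(-291 + O)
l = -1304507 (l = -3 + ((-564294 + (-239)²) - 797331) = -3 + ((-564294 + 57121) - 797331) = -3 + (-507173 - 797331) = -3 - 1304504 = -1304507)
(J(v(7)) + l) + 2613935 = (1470/(-291 + 19) - 1304507) + 2613935 = (1470/(-272) - 1304507) + 2613935 = (1470*(-1/272) - 1304507) + 2613935 = (-735/136 - 1304507) + 2613935 = -177413687/136 + 2613935 = 178081473/136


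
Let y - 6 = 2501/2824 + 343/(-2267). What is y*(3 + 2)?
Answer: 215565915/6402008 ≈ 33.672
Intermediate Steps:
y = 43113183/6402008 (y = 6 + (2501/2824 + 343/(-2267)) = 6 + (2501*(1/2824) + 343*(-1/2267)) = 6 + (2501/2824 - 343/2267) = 6 + 4701135/6402008 = 43113183/6402008 ≈ 6.7343)
y*(3 + 2) = 43113183*(3 + 2)/6402008 = (43113183/6402008)*5 = 215565915/6402008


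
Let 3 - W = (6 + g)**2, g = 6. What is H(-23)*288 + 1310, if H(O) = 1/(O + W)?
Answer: 53638/41 ≈ 1308.2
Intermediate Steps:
W = -141 (W = 3 - (6 + 6)**2 = 3 - 1*12**2 = 3 - 1*144 = 3 - 144 = -141)
H(O) = 1/(-141 + O) (H(O) = 1/(O - 141) = 1/(-141 + O))
H(-23)*288 + 1310 = 288/(-141 - 23) + 1310 = 288/(-164) + 1310 = -1/164*288 + 1310 = -72/41 + 1310 = 53638/41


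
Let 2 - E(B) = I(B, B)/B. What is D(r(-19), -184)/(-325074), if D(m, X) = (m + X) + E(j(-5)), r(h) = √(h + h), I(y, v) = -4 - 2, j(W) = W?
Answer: 458/812685 - I*√38/325074 ≈ 0.00056356 - 1.8963e-5*I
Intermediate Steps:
I(y, v) = -6
E(B) = 2 + 6/B (E(B) = 2 - (-6)/B = 2 + 6/B)
r(h) = √2*√h (r(h) = √(2*h) = √2*√h)
D(m, X) = ⅘ + X + m (D(m, X) = (m + X) + (2 + 6/(-5)) = (X + m) + (2 + 6*(-⅕)) = (X + m) + (2 - 6/5) = (X + m) + ⅘ = ⅘ + X + m)
D(r(-19), -184)/(-325074) = (⅘ - 184 + √2*√(-19))/(-325074) = (⅘ - 184 + √2*(I*√19))*(-1/325074) = (⅘ - 184 + I*√38)*(-1/325074) = (-916/5 + I*√38)*(-1/325074) = 458/812685 - I*√38/325074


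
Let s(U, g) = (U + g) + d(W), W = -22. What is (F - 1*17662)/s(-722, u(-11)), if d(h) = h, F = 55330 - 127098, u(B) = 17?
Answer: 89430/727 ≈ 123.01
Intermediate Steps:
F = -71768
s(U, g) = -22 + U + g (s(U, g) = (U + g) - 22 = -22 + U + g)
(F - 1*17662)/s(-722, u(-11)) = (-71768 - 1*17662)/(-22 - 722 + 17) = (-71768 - 17662)/(-727) = -89430*(-1/727) = 89430/727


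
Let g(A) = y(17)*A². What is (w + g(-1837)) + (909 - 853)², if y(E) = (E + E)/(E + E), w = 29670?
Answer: 3407375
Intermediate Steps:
y(E) = 1 (y(E) = (2*E)/((2*E)) = (2*E)*(1/(2*E)) = 1)
g(A) = A² (g(A) = 1*A² = A²)
(w + g(-1837)) + (909 - 853)² = (29670 + (-1837)²) + (909 - 853)² = (29670 + 3374569) + 56² = 3404239 + 3136 = 3407375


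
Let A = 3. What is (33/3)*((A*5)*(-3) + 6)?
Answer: -429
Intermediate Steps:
(33/3)*((A*5)*(-3) + 6) = (33/3)*((3*5)*(-3) + 6) = (33*(1/3))*(15*(-3) + 6) = 11*(-45 + 6) = 11*(-39) = -429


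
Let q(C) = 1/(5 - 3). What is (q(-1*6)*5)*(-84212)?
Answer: -210530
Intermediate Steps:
q(C) = ½ (q(C) = 1/2 = ½)
(q(-1*6)*5)*(-84212) = ((½)*5)*(-84212) = (5/2)*(-84212) = -210530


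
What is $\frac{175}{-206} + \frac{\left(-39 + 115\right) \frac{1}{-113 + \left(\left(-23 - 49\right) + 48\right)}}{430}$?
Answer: $- \frac{5162453}{6067730} \approx -0.8508$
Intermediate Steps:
$\frac{175}{-206} + \frac{\left(-39 + 115\right) \frac{1}{-113 + \left(\left(-23 - 49\right) + 48\right)}}{430} = 175 \left(- \frac{1}{206}\right) + \frac{76}{-113 + \left(-72 + 48\right)} \frac{1}{430} = - \frac{175}{206} + \frac{76}{-113 - 24} \cdot \frac{1}{430} = - \frac{175}{206} + \frac{76}{-137} \cdot \frac{1}{430} = - \frac{175}{206} + 76 \left(- \frac{1}{137}\right) \frac{1}{430} = - \frac{175}{206} - \frac{38}{29455} = - \frac{5162453}{6067730}$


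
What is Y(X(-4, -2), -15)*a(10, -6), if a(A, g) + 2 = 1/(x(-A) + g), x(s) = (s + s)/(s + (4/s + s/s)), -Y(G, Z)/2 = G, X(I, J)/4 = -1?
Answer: -1644/91 ≈ -18.066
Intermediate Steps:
X(I, J) = -4 (X(I, J) = 4*(-1) = -4)
Y(G, Z) = -2*G
x(s) = 2*s/(1 + s + 4/s) (x(s) = (2*s)/(s + (4/s + 1)) = (2*s)/(s + (1 + 4/s)) = (2*s)/(1 + s + 4/s) = 2*s/(1 + s + 4/s))
a(A, g) = -2 + 1/(g + 2*A**2/(4 + A**2 - A)) (a(A, g) = -2 + 1/(2*(-A)**2/(4 - A + (-A)**2) + g) = -2 + 1/(2*A**2/(4 - A + A**2) + g) = -2 + 1/(2*A**2/(4 + A**2 - A) + g) = -2 + 1/(g + 2*A**2/(4 + A**2 - A)))
Y(X(-4, -2), -15)*a(10, -6) = (-2*(-4))*((-4*10**2 - (-1 + 2*(-6))*(4 + 10**2 - 1*10))/(2*10**2 - 6*(4 + 10**2 - 1*10))) = 8*((-4*100 - (-1 - 12)*(4 + 100 - 10))/(2*100 - 6*(4 + 100 - 10))) = 8*((-400 - 1*(-13)*94)/(200 - 6*94)) = 8*((-400 + 1222)/(200 - 564)) = 8*(822/(-364)) = 8*(-1/364*822) = 8*(-411/182) = -1644/91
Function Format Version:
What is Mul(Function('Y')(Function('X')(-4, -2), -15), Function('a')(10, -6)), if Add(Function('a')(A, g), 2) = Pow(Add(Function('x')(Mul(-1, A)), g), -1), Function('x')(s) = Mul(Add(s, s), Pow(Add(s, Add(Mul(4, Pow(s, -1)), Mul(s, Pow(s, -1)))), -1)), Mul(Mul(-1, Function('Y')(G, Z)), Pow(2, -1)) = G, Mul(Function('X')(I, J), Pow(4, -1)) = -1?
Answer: Rational(-1644, 91) ≈ -18.066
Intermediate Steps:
Function('X')(I, J) = -4 (Function('X')(I, J) = Mul(4, -1) = -4)
Function('Y')(G, Z) = Mul(-2, G)
Function('x')(s) = Mul(2, s, Pow(Add(1, s, Mul(4, Pow(s, -1))), -1)) (Function('x')(s) = Mul(Mul(2, s), Pow(Add(s, Add(Mul(4, Pow(s, -1)), 1)), -1)) = Mul(Mul(2, s), Pow(Add(s, Add(1, Mul(4, Pow(s, -1)))), -1)) = Mul(Mul(2, s), Pow(Add(1, s, Mul(4, Pow(s, -1))), -1)) = Mul(2, s, Pow(Add(1, s, Mul(4, Pow(s, -1))), -1)))
Function('a')(A, g) = Add(-2, Pow(Add(g, Mul(2, Pow(A, 2), Pow(Add(4, Pow(A, 2), Mul(-1, A)), -1))), -1)) (Function('a')(A, g) = Add(-2, Pow(Add(Mul(2, Pow(Mul(-1, A), 2), Pow(Add(4, Mul(-1, A), Pow(Mul(-1, A), 2)), -1)), g), -1)) = Add(-2, Pow(Add(Mul(2, Pow(A, 2), Pow(Add(4, Mul(-1, A), Pow(A, 2)), -1)), g), -1)) = Add(-2, Pow(Add(Mul(2, Pow(A, 2), Pow(Add(4, Pow(A, 2), Mul(-1, A)), -1)), g), -1)) = Add(-2, Pow(Add(g, Mul(2, Pow(A, 2), Pow(Add(4, Pow(A, 2), Mul(-1, A)), -1))), -1)))
Mul(Function('Y')(Function('X')(-4, -2), -15), Function('a')(10, -6)) = Mul(Mul(-2, -4), Mul(Pow(Add(Mul(2, Pow(10, 2)), Mul(-6, Add(4, Pow(10, 2), Mul(-1, 10)))), -1), Add(Mul(-4, Pow(10, 2)), Mul(-1, Add(-1, Mul(2, -6)), Add(4, Pow(10, 2), Mul(-1, 10)))))) = Mul(8, Mul(Pow(Add(Mul(2, 100), Mul(-6, Add(4, 100, -10))), -1), Add(Mul(-4, 100), Mul(-1, Add(-1, -12), Add(4, 100, -10))))) = Mul(8, Mul(Pow(Add(200, Mul(-6, 94)), -1), Add(-400, Mul(-1, -13, 94)))) = Mul(8, Mul(Pow(Add(200, -564), -1), Add(-400, 1222))) = Mul(8, Mul(Pow(-364, -1), 822)) = Mul(8, Mul(Rational(-1, 364), 822)) = Mul(8, Rational(-411, 182)) = Rational(-1644, 91)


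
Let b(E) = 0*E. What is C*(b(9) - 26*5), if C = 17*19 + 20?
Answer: -44590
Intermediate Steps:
b(E) = 0
C = 343 (C = 323 + 20 = 343)
C*(b(9) - 26*5) = 343*(0 - 26*5) = 343*(0 - 130) = 343*(-130) = -44590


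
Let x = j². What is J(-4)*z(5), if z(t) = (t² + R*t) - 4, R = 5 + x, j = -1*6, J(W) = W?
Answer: -904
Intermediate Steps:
j = -6
x = 36 (x = (-6)² = 36)
R = 41 (R = 5 + 36 = 41)
z(t) = -4 + t² + 41*t (z(t) = (t² + 41*t) - 4 = -4 + t² + 41*t)
J(-4)*z(5) = -4*(-4 + 5² + 41*5) = -4*(-4 + 25 + 205) = -4*226 = -904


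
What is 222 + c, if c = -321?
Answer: -99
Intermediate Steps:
222 + c = 222 - 321 = -99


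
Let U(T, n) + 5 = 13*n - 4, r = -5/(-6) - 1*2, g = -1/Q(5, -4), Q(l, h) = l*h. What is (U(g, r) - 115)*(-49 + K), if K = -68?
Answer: 32565/2 ≈ 16283.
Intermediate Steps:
Q(l, h) = h*l
g = 1/20 (g = -1/((-4*5)) = -1/(-20) = -1*(-1/20) = 1/20 ≈ 0.050000)
r = -7/6 (r = -5*(-⅙) - 2 = ⅚ - 2 = -7/6 ≈ -1.1667)
U(T, n) = -9 + 13*n (U(T, n) = -5 + (13*n - 4) = -5 + (-4 + 13*n) = -9 + 13*n)
(U(g, r) - 115)*(-49 + K) = ((-9 + 13*(-7/6)) - 115)*(-49 - 68) = ((-9 - 91/6) - 115)*(-117) = (-145/6 - 115)*(-117) = -835/6*(-117) = 32565/2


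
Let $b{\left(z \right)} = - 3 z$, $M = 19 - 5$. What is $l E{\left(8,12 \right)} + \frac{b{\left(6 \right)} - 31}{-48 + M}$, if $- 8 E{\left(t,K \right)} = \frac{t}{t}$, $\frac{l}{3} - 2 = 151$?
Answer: $- \frac{7607}{136} \approx -55.934$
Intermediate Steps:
$M = 14$ ($M = 19 - 5 = 14$)
$l = 459$ ($l = 6 + 3 \cdot 151 = 6 + 453 = 459$)
$E{\left(t,K \right)} = - \frac{1}{8}$ ($E{\left(t,K \right)} = - \frac{t \frac{1}{t}}{8} = \left(- \frac{1}{8}\right) 1 = - \frac{1}{8}$)
$l E{\left(8,12 \right)} + \frac{b{\left(6 \right)} - 31}{-48 + M} = 459 \left(- \frac{1}{8}\right) + \frac{\left(-3\right) 6 - 31}{-48 + 14} = - \frac{459}{8} + \frac{-18 - 31}{-34} = - \frac{459}{8} - - \frac{49}{34} = - \frac{459}{8} + \frac{49}{34} = - \frac{7607}{136}$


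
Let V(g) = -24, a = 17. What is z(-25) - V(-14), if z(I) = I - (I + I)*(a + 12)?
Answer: 1449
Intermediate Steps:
z(I) = -57*I (z(I) = I - (I + I)*(17 + 12) = I - 2*I*29 = I - 58*I = -57*I)
z(-25) - V(-14) = -57*(-25) - 1*(-24) = 1425 + 24 = 1449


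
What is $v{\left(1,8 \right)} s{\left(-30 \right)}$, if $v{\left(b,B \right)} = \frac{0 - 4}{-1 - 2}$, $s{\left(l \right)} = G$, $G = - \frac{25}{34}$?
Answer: $- \frac{50}{51} \approx -0.98039$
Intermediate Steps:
$G = - \frac{25}{34}$ ($G = \left(-25\right) \frac{1}{34} = - \frac{25}{34} \approx -0.73529$)
$s{\left(l \right)} = - \frac{25}{34}$
$v{\left(b,B \right)} = \frac{4}{3}$ ($v{\left(b,B \right)} = - \frac{4}{-3} = \left(-4\right) \left(- \frac{1}{3}\right) = \frac{4}{3}$)
$v{\left(1,8 \right)} s{\left(-30 \right)} = \frac{4}{3} \left(- \frac{25}{34}\right) = - \frac{50}{51}$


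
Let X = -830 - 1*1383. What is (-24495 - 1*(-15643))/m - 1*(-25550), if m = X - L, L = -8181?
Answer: 38118387/1492 ≈ 25549.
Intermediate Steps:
X = -2213 (X = -830 - 1383 = -2213)
m = 5968 (m = -2213 - 1*(-8181) = -2213 + 8181 = 5968)
(-24495 - 1*(-15643))/m - 1*(-25550) = (-24495 - 1*(-15643))/5968 - 1*(-25550) = (-24495 + 15643)*(1/5968) + 25550 = -8852*1/5968 + 25550 = -2213/1492 + 25550 = 38118387/1492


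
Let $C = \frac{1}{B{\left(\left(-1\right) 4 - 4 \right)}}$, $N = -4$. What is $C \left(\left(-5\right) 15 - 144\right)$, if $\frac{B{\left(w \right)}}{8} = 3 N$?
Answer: $\frac{73}{32} \approx 2.2813$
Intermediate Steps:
$B{\left(w \right)} = -96$ ($B{\left(w \right)} = 8 \cdot 3 \left(-4\right) = 8 \left(-12\right) = -96$)
$C = - \frac{1}{96}$ ($C = \frac{1}{-96} = - \frac{1}{96} \approx -0.010417$)
$C \left(\left(-5\right) 15 - 144\right) = - \frac{\left(-5\right) 15 - 144}{96} = - \frac{-75 - 144}{96} = \left(- \frac{1}{96}\right) \left(-219\right) = \frac{73}{32}$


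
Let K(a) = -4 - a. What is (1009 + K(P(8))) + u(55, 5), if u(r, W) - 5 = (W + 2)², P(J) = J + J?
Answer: 1043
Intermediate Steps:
P(J) = 2*J
u(r, W) = 5 + (2 + W)² (u(r, W) = 5 + (W + 2)² = 5 + (2 + W)²)
(1009 + K(P(8))) + u(55, 5) = (1009 + (-4 - 2*8)) + (5 + (2 + 5)²) = (1009 + (-4 - 1*16)) + (5 + 7²) = (1009 + (-4 - 16)) + (5 + 49) = (1009 - 20) + 54 = 989 + 54 = 1043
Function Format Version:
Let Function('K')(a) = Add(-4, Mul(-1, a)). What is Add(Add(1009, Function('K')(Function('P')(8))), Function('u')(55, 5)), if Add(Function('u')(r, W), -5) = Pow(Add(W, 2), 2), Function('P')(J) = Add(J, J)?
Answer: 1043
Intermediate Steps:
Function('P')(J) = Mul(2, J)
Function('u')(r, W) = Add(5, Pow(Add(2, W), 2)) (Function('u')(r, W) = Add(5, Pow(Add(W, 2), 2)) = Add(5, Pow(Add(2, W), 2)))
Add(Add(1009, Function('K')(Function('P')(8))), Function('u')(55, 5)) = Add(Add(1009, Add(-4, Mul(-1, Mul(2, 8)))), Add(5, Pow(Add(2, 5), 2))) = Add(Add(1009, Add(-4, Mul(-1, 16))), Add(5, Pow(7, 2))) = Add(Add(1009, Add(-4, -16)), Add(5, 49)) = Add(Add(1009, -20), 54) = Add(989, 54) = 1043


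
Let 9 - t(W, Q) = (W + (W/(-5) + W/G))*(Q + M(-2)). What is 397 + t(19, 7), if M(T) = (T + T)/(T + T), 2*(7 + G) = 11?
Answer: 5786/15 ≈ 385.73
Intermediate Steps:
G = -3/2 (G = -7 + (½)*11 = -7 + 11/2 = -3/2 ≈ -1.5000)
M(T) = 1 (M(T) = (2*T)/((2*T)) = (2*T)*(1/(2*T)) = 1)
t(W, Q) = 9 - 2*W*(1 + Q)/15 (t(W, Q) = 9 - (W + (W/(-5) + W/(-3/2)))*(Q + 1) = 9 - (W + (W*(-⅕) + W*(-⅔)))*(1 + Q) = 9 - (W + (-W/5 - 2*W/3))*(1 + Q) = 9 - (W - 13*W/15)*(1 + Q) = 9 - 2*W/15*(1 + Q) = 9 - 2*W*(1 + Q)/15)
397 + t(19, 7) = 397 + (9 - 2/15*19 - 2/15*7*19) = 397 + (9 - 38/15 - 266/15) = 397 - 169/15 = 5786/15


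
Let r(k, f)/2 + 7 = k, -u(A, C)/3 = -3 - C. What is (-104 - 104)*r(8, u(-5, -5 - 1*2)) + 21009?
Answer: 20593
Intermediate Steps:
u(A, C) = 9 + 3*C (u(A, C) = -3*(-3 - C) = 9 + 3*C)
r(k, f) = -14 + 2*k
(-104 - 104)*r(8, u(-5, -5 - 1*2)) + 21009 = (-104 - 104)*(-14 + 2*8) + 21009 = -208*(-14 + 16) + 21009 = -208*2 + 21009 = -416 + 21009 = 20593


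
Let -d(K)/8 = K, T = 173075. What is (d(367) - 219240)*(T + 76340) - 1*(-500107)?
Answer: -55413526933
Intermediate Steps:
d(K) = -8*K
(d(367) - 219240)*(T + 76340) - 1*(-500107) = (-8*367 - 219240)*(173075 + 76340) - 1*(-500107) = (-2936 - 219240)*249415 + 500107 = -222176*249415 + 500107 = -55414027040 + 500107 = -55413526933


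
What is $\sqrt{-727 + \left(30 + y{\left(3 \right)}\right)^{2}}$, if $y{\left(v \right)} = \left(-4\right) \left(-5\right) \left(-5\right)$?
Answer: $\sqrt{4173} \approx 64.599$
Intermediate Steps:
$y{\left(v \right)} = -100$ ($y{\left(v \right)} = 20 \left(-5\right) = -100$)
$\sqrt{-727 + \left(30 + y{\left(3 \right)}\right)^{2}} = \sqrt{-727 + \left(30 - 100\right)^{2}} = \sqrt{-727 + \left(-70\right)^{2}} = \sqrt{-727 + 4900} = \sqrt{4173}$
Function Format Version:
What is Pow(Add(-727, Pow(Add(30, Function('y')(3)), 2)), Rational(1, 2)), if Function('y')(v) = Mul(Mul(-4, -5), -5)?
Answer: Pow(4173, Rational(1, 2)) ≈ 64.599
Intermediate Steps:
Function('y')(v) = -100 (Function('y')(v) = Mul(20, -5) = -100)
Pow(Add(-727, Pow(Add(30, Function('y')(3)), 2)), Rational(1, 2)) = Pow(Add(-727, Pow(Add(30, -100), 2)), Rational(1, 2)) = Pow(Add(-727, Pow(-70, 2)), Rational(1, 2)) = Pow(Add(-727, 4900), Rational(1, 2)) = Pow(4173, Rational(1, 2))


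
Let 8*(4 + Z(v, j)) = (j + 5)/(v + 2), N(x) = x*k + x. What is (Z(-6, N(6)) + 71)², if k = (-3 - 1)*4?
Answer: 4968441/1024 ≈ 4852.0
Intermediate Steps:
k = -16 (k = -4*4 = -16)
N(x) = -15*x (N(x) = x*(-16) + x = -16*x + x = -15*x)
Z(v, j) = -4 + (5 + j)/(8*(2 + v)) (Z(v, j) = -4 + ((j + 5)/(v + 2))/8 = -4 + ((5 + j)/(2 + v))/8 = -4 + (5 + j)/(8*(2 + v)))
(Z(-6, N(6)) + 71)² = ((-59 - 15*6 - 32*(-6))/(8*(2 - 6)) + 71)² = ((⅛)*(-59 - 90 + 192)/(-4) + 71)² = ((⅛)*(-¼)*43 + 71)² = (-43/32 + 71)² = (2229/32)² = 4968441/1024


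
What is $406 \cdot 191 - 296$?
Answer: $77250$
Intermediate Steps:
$406 \cdot 191 - 296 = 77546 - 296 = 77250$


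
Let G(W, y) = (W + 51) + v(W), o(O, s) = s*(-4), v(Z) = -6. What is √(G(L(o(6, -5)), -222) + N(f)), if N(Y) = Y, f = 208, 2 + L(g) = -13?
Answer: √238 ≈ 15.427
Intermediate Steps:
o(O, s) = -4*s
L(g) = -15 (L(g) = -2 - 13 = -15)
G(W, y) = 45 + W (G(W, y) = (W + 51) - 6 = (51 + W) - 6 = 45 + W)
√(G(L(o(6, -5)), -222) + N(f)) = √((45 - 15) + 208) = √(30 + 208) = √238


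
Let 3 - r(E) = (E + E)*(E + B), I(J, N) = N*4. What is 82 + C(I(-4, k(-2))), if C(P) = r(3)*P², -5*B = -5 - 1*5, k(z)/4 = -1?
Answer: -6830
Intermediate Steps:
k(z) = -4 (k(z) = 4*(-1) = -4)
B = 2 (B = -(-5 - 1*5)/5 = -(-5 - 5)/5 = -⅕*(-10) = 2)
I(J, N) = 4*N
r(E) = 3 - 2*E*(2 + E) (r(E) = 3 - (E + E)*(E + 2) = 3 - 2*E*(2 + E))
C(P) = -27*P² (C(P) = (3 - 4*3 - 2*3²)*P² = (3 - 12 - 2*9)*P² = (3 - 12 - 18)*P² = -27*P²)
82 + C(I(-4, k(-2))) = 82 - 27*(4*(-4))² = 82 - 27*(-16)² = 82 - 27*256 = 82 - 6912 = -6830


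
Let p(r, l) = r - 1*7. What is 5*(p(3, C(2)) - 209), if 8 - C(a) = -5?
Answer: -1065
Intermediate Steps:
C(a) = 13 (C(a) = 8 - 1*(-5) = 8 + 5 = 13)
p(r, l) = -7 + r (p(r, l) = r - 7 = -7 + r)
5*(p(3, C(2)) - 209) = 5*((-7 + 3) - 209) = 5*(-4 - 209) = 5*(-213) = -1065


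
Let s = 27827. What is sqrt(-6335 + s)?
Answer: 6*sqrt(597) ≈ 146.60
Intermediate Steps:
sqrt(-6335 + s) = sqrt(-6335 + 27827) = sqrt(21492) = 6*sqrt(597)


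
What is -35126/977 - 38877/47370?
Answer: -567300483/15426830 ≈ -36.774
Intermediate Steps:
-35126/977 - 38877/47370 = -35126*1/977 - 38877*1/47370 = -35126/977 - 12959/15790 = -567300483/15426830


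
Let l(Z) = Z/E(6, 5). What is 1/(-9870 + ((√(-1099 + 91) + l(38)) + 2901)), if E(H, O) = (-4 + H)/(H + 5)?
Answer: -845/5712326 - 3*I*√7/11424652 ≈ -0.00014793 - 6.9475e-7*I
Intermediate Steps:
E(H, O) = (-4 + H)/(5 + H)
l(Z) = 11*Z/2 (l(Z) = Z/(((-4 + 6)/(5 + 6))) = Z/((2/11)) = Z/(((1/11)*2)) = Z/(2/11) = Z*(11/2) = 11*Z/2)
1/(-9870 + ((√(-1099 + 91) + l(38)) + 2901)) = 1/(-9870 + ((√(-1099 + 91) + (11/2)*38) + 2901)) = 1/(-9870 + ((√(-1008) + 209) + 2901)) = 1/(-9870 + ((12*I*√7 + 209) + 2901)) = 1/(-9870 + ((209 + 12*I*√7) + 2901)) = 1/(-9870 + (3110 + 12*I*√7)) = 1/(-6760 + 12*I*√7)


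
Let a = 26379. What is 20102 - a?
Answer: -6277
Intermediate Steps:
20102 - a = 20102 - 1*26379 = 20102 - 26379 = -6277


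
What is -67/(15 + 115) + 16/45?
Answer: -187/1170 ≈ -0.15983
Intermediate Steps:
-67/(15 + 115) + 16/45 = -67/130 + 16*(1/45) = (1/130)*(-67) + 16/45 = -67/130 + 16/45 = -187/1170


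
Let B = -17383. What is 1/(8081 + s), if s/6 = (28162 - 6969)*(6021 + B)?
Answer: -1/1444761115 ≈ -6.9216e-10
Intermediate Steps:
s = -1444769196 (s = 6*((28162 - 6969)*(6021 - 17383)) = 6*(21193*(-11362)) = 6*(-240794866) = -1444769196)
1/(8081 + s) = 1/(8081 - 1444769196) = 1/(-1444761115) = -1/1444761115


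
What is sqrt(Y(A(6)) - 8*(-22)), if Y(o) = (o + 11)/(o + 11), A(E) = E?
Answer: sqrt(177) ≈ 13.304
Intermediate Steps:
Y(o) = 1 (Y(o) = (11 + o)/(11 + o) = 1)
sqrt(Y(A(6)) - 8*(-22)) = sqrt(1 - 8*(-22)) = sqrt(1 + 176) = sqrt(177)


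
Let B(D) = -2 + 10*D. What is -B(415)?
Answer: -4148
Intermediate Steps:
-B(415) = -(-2 + 10*415) = -(-2 + 4150) = -1*4148 = -4148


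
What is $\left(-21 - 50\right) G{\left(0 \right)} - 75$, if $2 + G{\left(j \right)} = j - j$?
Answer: $67$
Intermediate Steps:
$G{\left(j \right)} = -2$ ($G{\left(j \right)} = -2 + \left(j - j\right) = -2 + 0 = -2$)
$\left(-21 - 50\right) G{\left(0 \right)} - 75 = \left(-21 - 50\right) \left(-2\right) - 75 = \left(-71\right) \left(-2\right) - 75 = 142 - 75 = 67$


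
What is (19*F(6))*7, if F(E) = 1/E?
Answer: 133/6 ≈ 22.167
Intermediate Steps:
(19*F(6))*7 = (19/6)*7 = 133/6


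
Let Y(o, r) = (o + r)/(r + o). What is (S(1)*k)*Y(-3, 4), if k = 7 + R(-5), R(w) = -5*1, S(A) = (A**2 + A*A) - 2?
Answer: 0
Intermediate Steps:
Y(o, r) = 1 (Y(o, r) = (o + r)/(o + r) = 1)
S(A) = -2 + 2*A**2 (S(A) = (A**2 + A**2) - 2 = 2*A**2 - 2 = -2 + 2*A**2)
R(w) = -5
k = 2 (k = 7 - 5 = 2)
(S(1)*k)*Y(-3, 4) = ((-2 + 2*1**2)*2)*1 = ((-2 + 2*1)*2)*1 = ((-2 + 2)*2)*1 = (0*2)*1 = 0*1 = 0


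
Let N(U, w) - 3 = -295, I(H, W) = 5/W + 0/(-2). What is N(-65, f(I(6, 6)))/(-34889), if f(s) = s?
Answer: 292/34889 ≈ 0.0083694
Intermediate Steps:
I(H, W) = 5/W (I(H, W) = 5/W + 0*(-½) = 5/W + 0 = 5/W)
N(U, w) = -292 (N(U, w) = 3 - 295 = -292)
N(-65, f(I(6, 6)))/(-34889) = -292/(-34889) = -292*(-1/34889) = 292/34889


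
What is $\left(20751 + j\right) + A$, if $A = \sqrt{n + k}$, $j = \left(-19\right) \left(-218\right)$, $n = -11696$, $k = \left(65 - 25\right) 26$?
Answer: $24893 + 12 i \sqrt{74} \approx 24893.0 + 103.23 i$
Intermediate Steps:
$k = 1040$ ($k = 40 \cdot 26 = 1040$)
$j = 4142$
$A = 12 i \sqrt{74}$ ($A = \sqrt{-11696 + 1040} = \sqrt{-10656} = 12 i \sqrt{74} \approx 103.23 i$)
$\left(20751 + j\right) + A = \left(20751 + 4142\right) + 12 i \sqrt{74} = 24893 + 12 i \sqrt{74}$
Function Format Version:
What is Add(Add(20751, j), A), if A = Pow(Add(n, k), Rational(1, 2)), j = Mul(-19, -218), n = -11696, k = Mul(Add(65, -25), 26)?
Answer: Add(24893, Mul(12, I, Pow(74, Rational(1, 2)))) ≈ Add(24893., Mul(103.23, I))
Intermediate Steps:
k = 1040 (k = Mul(40, 26) = 1040)
j = 4142
A = Mul(12, I, Pow(74, Rational(1, 2))) (A = Pow(Add(-11696, 1040), Rational(1, 2)) = Pow(-10656, Rational(1, 2)) = Mul(12, I, Pow(74, Rational(1, 2))) ≈ Mul(103.23, I))
Add(Add(20751, j), A) = Add(Add(20751, 4142), Mul(12, I, Pow(74, Rational(1, 2)))) = Add(24893, Mul(12, I, Pow(74, Rational(1, 2))))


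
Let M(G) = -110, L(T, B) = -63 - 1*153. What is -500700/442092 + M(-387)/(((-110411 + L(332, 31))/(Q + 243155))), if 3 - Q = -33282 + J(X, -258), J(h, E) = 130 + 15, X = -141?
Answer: 101370212625/370509937 ≈ 273.60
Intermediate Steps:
L(T, B) = -216 (L(T, B) = -63 - 153 = -216)
J(h, E) = 145
Q = 33140 (Q = 3 - (-33282 + 145) = 3 - 1*(-33137) = 3 + 33137 = 33140)
-500700/442092 + M(-387)/(((-110411 + L(332, 31))/(Q + 243155))) = -500700/442092 - 110*(33140 + 243155)/(-110411 - 216) = -500700*1/442092 - 110/((-110627/276295)) = -41725/36841 - 110/((-110627*1/276295)) = -41725/36841 - 110/(-110627/276295) = -41725/36841 - 110*(-276295/110627) = -41725/36841 + 2762950/10057 = 101370212625/370509937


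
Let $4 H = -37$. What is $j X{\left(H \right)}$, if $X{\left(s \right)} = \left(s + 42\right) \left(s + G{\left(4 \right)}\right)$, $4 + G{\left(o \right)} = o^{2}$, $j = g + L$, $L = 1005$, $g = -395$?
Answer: $\frac{439505}{8} \approx 54938.0$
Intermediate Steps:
$H = - \frac{37}{4}$ ($H = \frac{1}{4} \left(-37\right) = - \frac{37}{4} \approx -9.25$)
$j = 610$ ($j = -395 + 1005 = 610$)
$G{\left(o \right)} = -4 + o^{2}$
$X{\left(s \right)} = \left(12 + s\right) \left(42 + s\right)$ ($X{\left(s \right)} = \left(s + 42\right) \left(s - \left(4 - 4^{2}\right)\right) = \left(42 + s\right) \left(s + \left(-4 + 16\right)\right) = \left(42 + s\right) \left(s + 12\right) = \left(42 + s\right) \left(12 + s\right) = \left(12 + s\right) \left(42 + s\right)$)
$j X{\left(H \right)} = 610 \left(504 + \left(- \frac{37}{4}\right)^{2} + 54 \left(- \frac{37}{4}\right)\right) = 610 \left(504 + \frac{1369}{16} - \frac{999}{2}\right) = 610 \cdot \frac{1441}{16} = \frac{439505}{8}$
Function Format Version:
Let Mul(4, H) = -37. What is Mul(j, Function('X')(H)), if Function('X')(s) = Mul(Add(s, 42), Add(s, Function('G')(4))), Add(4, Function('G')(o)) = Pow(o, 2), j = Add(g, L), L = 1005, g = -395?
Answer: Rational(439505, 8) ≈ 54938.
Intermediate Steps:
H = Rational(-37, 4) (H = Mul(Rational(1, 4), -37) = Rational(-37, 4) ≈ -9.2500)
j = 610 (j = Add(-395, 1005) = 610)
Function('G')(o) = Add(-4, Pow(o, 2))
Function('X')(s) = Mul(Add(12, s), Add(42, s)) (Function('X')(s) = Mul(Add(s, 42), Add(s, Add(-4, Pow(4, 2)))) = Mul(Add(42, s), Add(s, Add(-4, 16))) = Mul(Add(42, s), Add(s, 12)) = Mul(Add(42, s), Add(12, s)) = Mul(Add(12, s), Add(42, s)))
Mul(j, Function('X')(H)) = Mul(610, Add(504, Pow(Rational(-37, 4), 2), Mul(54, Rational(-37, 4)))) = Mul(610, Add(504, Rational(1369, 16), Rational(-999, 2))) = Mul(610, Rational(1441, 16)) = Rational(439505, 8)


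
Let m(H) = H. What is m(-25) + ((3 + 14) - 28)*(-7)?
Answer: 52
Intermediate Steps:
m(-25) + ((3 + 14) - 28)*(-7) = -25 + ((3 + 14) - 28)*(-7) = -25 + (17 - 28)*(-7) = -25 - 11*(-7) = -25 + 77 = 52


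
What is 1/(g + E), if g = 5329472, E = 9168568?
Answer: 1/14498040 ≈ 6.8975e-8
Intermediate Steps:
1/(g + E) = 1/(5329472 + 9168568) = 1/14498040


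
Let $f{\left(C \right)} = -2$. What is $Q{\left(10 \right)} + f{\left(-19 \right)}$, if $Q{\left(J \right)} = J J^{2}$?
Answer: $998$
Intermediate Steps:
$Q{\left(J \right)} = J^{3}$
$Q{\left(10 \right)} + f{\left(-19 \right)} = 10^{3} - 2 = 1000 - 2 = 998$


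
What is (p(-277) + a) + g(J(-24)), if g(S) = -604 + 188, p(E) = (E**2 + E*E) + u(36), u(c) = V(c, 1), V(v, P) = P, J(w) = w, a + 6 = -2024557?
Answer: -1871520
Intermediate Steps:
a = -2024563 (a = -6 - 2024557 = -2024563)
u(c) = 1
p(E) = 1 + 2*E**2 (p(E) = (E**2 + E*E) + 1 = (E**2 + E**2) + 1 = 2*E**2 + 1 = 1 + 2*E**2)
g(S) = -416
(p(-277) + a) + g(J(-24)) = ((1 + 2*(-277)**2) - 2024563) - 416 = ((1 + 2*76729) - 2024563) - 416 = ((1 + 153458) - 2024563) - 416 = (153459 - 2024563) - 416 = -1871104 - 416 = -1871520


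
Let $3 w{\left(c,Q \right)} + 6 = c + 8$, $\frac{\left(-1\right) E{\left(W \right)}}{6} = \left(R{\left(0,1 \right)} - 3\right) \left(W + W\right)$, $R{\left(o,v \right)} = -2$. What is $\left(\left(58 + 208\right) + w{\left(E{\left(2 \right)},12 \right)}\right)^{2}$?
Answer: $\frac{846400}{9} \approx 94045.0$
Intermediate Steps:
$E{\left(W \right)} = 60 W$ ($E{\left(W \right)} = - 6 \left(-2 - 3\right) \left(W + W\right) = - 6 \left(- 5 \cdot 2 W\right) = - 6 \left(- 10 W\right) = 60 W$)
$w{\left(c,Q \right)} = \frac{2}{3} + \frac{c}{3}$ ($w{\left(c,Q \right)} = -2 + \frac{c + 8}{3} = -2 + \frac{8 + c}{3} = -2 + \left(\frac{8}{3} + \frac{c}{3}\right) = \frac{2}{3} + \frac{c}{3}$)
$\left(\left(58 + 208\right) + w{\left(E{\left(2 \right)},12 \right)}\right)^{2} = \left(\left(58 + 208\right) + \left(\frac{2}{3} + \frac{60 \cdot 2}{3}\right)\right)^{2} = \left(266 + \left(\frac{2}{3} + \frac{1}{3} \cdot 120\right)\right)^{2} = \left(266 + \left(\frac{2}{3} + 40\right)\right)^{2} = \left(266 + \frac{122}{3}\right)^{2} = \left(\frac{920}{3}\right)^{2} = \frac{846400}{9}$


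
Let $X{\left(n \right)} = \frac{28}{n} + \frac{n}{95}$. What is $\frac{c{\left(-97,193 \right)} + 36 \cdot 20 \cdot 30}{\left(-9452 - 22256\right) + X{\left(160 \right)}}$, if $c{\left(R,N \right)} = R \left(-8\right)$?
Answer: $- \frac{17005760}{24096667} \approx -0.70573$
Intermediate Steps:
$c{\left(R,N \right)} = - 8 R$
$X{\left(n \right)} = \frac{28}{n} + \frac{n}{95}$ ($X{\left(n \right)} = \frac{28}{n} + n \frac{1}{95} = \frac{28}{n} + \frac{n}{95}$)
$\frac{c{\left(-97,193 \right)} + 36 \cdot 20 \cdot 30}{\left(-9452 - 22256\right) + X{\left(160 \right)}} = \frac{\left(-8\right) \left(-97\right) + 36 \cdot 20 \cdot 30}{\left(-9452 - 22256\right) + \left(\frac{28}{160} + \frac{1}{95} \cdot 160\right)} = \frac{776 + 720 \cdot 30}{\left(-9452 - 22256\right) + \left(28 \cdot \frac{1}{160} + \frac{32}{19}\right)} = \frac{776 + 21600}{-31708 + \left(\frac{7}{40} + \frac{32}{19}\right)} = \frac{22376}{-31708 + \frac{1413}{760}} = \frac{22376}{- \frac{24096667}{760}} = 22376 \left(- \frac{760}{24096667}\right) = - \frac{17005760}{24096667}$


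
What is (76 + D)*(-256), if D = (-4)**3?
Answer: -3072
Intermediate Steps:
D = -64
(76 + D)*(-256) = (76 - 64)*(-256) = 12*(-256) = -3072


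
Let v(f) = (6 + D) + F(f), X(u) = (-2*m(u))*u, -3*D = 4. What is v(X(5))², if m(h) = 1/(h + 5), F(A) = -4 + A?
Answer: ⅑ ≈ 0.11111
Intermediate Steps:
m(h) = 1/(5 + h)
D = -4/3 (D = -⅓*4 = -4/3 ≈ -1.3333)
X(u) = -2*u/(5 + u) (X(u) = (-2/(5 + u))*u = -2*u/(5 + u))
v(f) = ⅔ + f (v(f) = (6 - 4/3) + (-4 + f) = 14/3 + (-4 + f) = ⅔ + f)
v(X(5))² = (⅔ - 2*5/(5 + 5))² = (⅔ - 2*5/10)² = (⅔ - 2*5*⅒)² = (⅔ - 1)² = (-⅓)² = ⅑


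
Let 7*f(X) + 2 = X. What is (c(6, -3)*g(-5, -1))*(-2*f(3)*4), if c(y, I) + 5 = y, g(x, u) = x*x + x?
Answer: -160/7 ≈ -22.857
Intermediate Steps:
g(x, u) = x + x² (g(x, u) = x² + x = x + x²)
f(X) = -2/7 + X/7
c(y, I) = -5 + y
(c(6, -3)*g(-5, -1))*(-2*f(3)*4) = ((-5 + 6)*(-5*(1 - 5)))*(-2*(-2/7 + (⅐)*3)*4) = (1*(-5*(-4)))*(-2*(-2/7 + 3/7)*4) = (1*20)*(-2*⅐*4) = 20*(-2/7*4) = 20*(-8/7) = -160/7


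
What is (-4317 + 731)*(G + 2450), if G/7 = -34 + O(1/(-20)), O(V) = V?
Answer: -79309769/10 ≈ -7.9310e+6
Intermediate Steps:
G = -4767/20 (G = 7*(-34 + 1/(-20)) = 7*(-34 - 1/20) = 7*(-681/20) = -4767/20 ≈ -238.35)
(-4317 + 731)*(G + 2450) = (-4317 + 731)*(-4767/20 + 2450) = -3586*44233/20 = -79309769/10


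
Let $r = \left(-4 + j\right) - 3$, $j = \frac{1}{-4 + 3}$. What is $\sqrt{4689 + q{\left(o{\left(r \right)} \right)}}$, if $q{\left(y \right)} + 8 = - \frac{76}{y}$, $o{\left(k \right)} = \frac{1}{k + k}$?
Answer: $\sqrt{5897} \approx 76.792$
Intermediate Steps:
$j = -1$ ($j = \frac{1}{-1} = -1$)
$r = -8$ ($r = \left(-4 - 1\right) - 3 = -5 - 3 = -8$)
$o{\left(k \right)} = \frac{1}{2 k}$
$q{\left(y \right)} = -8 - \frac{76}{y}$
$\sqrt{4689 + q{\left(o{\left(r \right)} \right)}} = \sqrt{4689 - \left(8 + \frac{76}{\frac{1}{2} \frac{1}{-8}}\right)} = \sqrt{4689 - \left(8 + \frac{76}{\frac{1}{2} \left(- \frac{1}{8}\right)}\right)} = \sqrt{4689 - \left(8 + \frac{76}{- \frac{1}{16}}\right)} = \sqrt{4689 - -1208} = \sqrt{4689 + \left(-8 + 1216\right)} = \sqrt{4689 + 1208} = \sqrt{5897}$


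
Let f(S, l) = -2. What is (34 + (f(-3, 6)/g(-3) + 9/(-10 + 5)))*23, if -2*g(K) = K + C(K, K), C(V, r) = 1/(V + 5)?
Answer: 3519/5 ≈ 703.80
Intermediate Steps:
C(V, r) = 1/(5 + V)
g(K) = -K/2 - 1/(2*(5 + K)) (g(K) = -(K + 1/(5 + K))/2 = -K/2 - 1/(2*(5 + K)))
(34 + (f(-3, 6)/g(-3) + 9/(-10 + 5)))*23 = (34 + (-2*2*(5 - 3)/(-1 - 1*(-3)*(5 - 3)) + 9/(-10 + 5)))*23 = (34 + (-2*4/(-1 - 1*(-3)*2) + 9/(-5)))*23 = (34 + (-2*4/(-1 + 6) + 9*(-⅕)))*23 = (34 + (-2/((½)*(½)*5) - 9/5))*23 = (34 + (-2/5/4 - 9/5))*23 = (34 + (-2*⅘ - 9/5))*23 = (34 + (-8/5 - 9/5))*23 = (34 - 17/5)*23 = (153/5)*23 = 3519/5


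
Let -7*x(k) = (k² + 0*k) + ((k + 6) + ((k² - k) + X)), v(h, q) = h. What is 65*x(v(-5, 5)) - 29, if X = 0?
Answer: -549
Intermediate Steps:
x(k) = -6/7 - 2*k²/7 (x(k) = -((k² + 0*k) + ((k + 6) + ((k² - k) + 0)))/7 = -((k² + 0) + ((6 + k) + (k² - k)))/7 = -(k² + (6 + k²))/7 = -(6 + 2*k²)/7 = -6/7 - 2*k²/7)
65*x(v(-5, 5)) - 29 = 65*(-6/7 - 2/7*(-5)²) - 29 = 65*(-6/7 - 2/7*25) - 29 = 65*(-6/7 - 50/7) - 29 = 65*(-8) - 29 = -520 - 29 = -549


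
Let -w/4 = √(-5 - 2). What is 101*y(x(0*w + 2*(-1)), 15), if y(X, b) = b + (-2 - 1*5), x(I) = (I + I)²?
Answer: 808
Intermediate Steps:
w = -4*I*√7 (w = -4*√(-5 - 2) = -4*I*√7 ≈ -10.583*I)
x(I) = 4*I² (x(I) = (2*I)² = 4*I²)
y(X, b) = -7 + b (y(X, b) = b + (-2 - 5) = b - 7 = -7 + b)
101*y(x(0*w + 2*(-1)), 15) = 101*(-7 + 15) = 101*8 = 808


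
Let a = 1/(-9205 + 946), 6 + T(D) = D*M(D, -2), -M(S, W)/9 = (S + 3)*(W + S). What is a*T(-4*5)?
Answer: -22438/2753 ≈ -8.1504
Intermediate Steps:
M(S, W) = -9*(3 + S)*(S + W) (M(S, W) = -9*(S + 3)*(W + S) = -9*(3 + S)*(S + W))
T(D) = -6 + D*(54 - 9*D - 9*D²) (T(D) = -6 + D*(-27*D - 27*(-2) - 9*D² - 9*D*(-2)) = -6 + D*(-27*D + 54 - 9*D² + 18*D) = -6 + D*(54 - 9*D - 9*D²))
a = -1/8259 (a = 1/(-8259) = -1/8259 ≈ -0.00012108)
a*T(-4*5) = -(-6 - 9*(-4*5)*(-6 - 4*5 + (-4*5)²))/8259 = -(-6 - 9*(-20)*(-6 - 20 + (-20)²))/8259 = -(-6 - 9*(-20)*(-6 - 20 + 400))/8259 = -(-6 - 9*(-20)*374)/8259 = -(-6 + 67320)/8259 = -1/8259*67314 = -22438/2753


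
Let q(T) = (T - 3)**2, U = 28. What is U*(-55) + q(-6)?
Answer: -1459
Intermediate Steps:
q(T) = (-3 + T)**2
U*(-55) + q(-6) = 28*(-55) + (-3 - 6)**2 = -1540 + (-9)**2 = -1540 + 81 = -1459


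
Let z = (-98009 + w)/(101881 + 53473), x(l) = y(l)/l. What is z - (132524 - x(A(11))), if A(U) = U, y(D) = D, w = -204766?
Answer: -20588280917/155354 ≈ -1.3253e+5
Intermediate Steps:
x(l) = 1 (x(l) = l/l = 1)
z = -302775/155354 (z = (-98009 - 204766)/(101881 + 53473) = -302775/155354 ≈ -1.9489)
z - (132524 - x(A(11))) = -302775/155354 - (132524 - 1*1) = -302775/155354 - (132524 - 1) = -302775/155354 - 1*132523 = -302775/155354 - 132523 = -20588280917/155354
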